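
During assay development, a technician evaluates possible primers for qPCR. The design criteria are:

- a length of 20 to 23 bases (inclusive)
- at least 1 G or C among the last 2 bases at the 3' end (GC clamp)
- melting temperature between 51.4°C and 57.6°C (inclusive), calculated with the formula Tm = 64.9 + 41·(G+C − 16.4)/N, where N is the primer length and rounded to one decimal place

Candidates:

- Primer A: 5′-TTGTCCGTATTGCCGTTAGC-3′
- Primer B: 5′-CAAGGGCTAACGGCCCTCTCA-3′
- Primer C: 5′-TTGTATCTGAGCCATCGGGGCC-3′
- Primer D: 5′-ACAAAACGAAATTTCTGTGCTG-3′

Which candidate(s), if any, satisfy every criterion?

Primer A only.

Primer A (20 nt, A=2 T=8 G=5 C=5): length 20 ✓; 3' end GC has 2 G/C ✓; Tm = 64.9 + 41·(10 − 16.4)/20 = 51.8°C ✓ — passes.
Primer B (21 nt, A=5 T=3 G=5 C=8): length 21 ✓; 3' end CA has 1 G/C ✓; Tm = 64.9 + 41·(13 − 16.4)/21 = 58.3°C, outside 51.4–57.6°C ✗ — fails.
Primer C (22 nt, A=3 T=6 G=7 C=6): length 22 ✓; 3' end CC has 2 G/C ✓; Tm = 64.9 + 41·(13 − 16.4)/22 = 58.6°C, outside 51.4–57.6°C ✗ — fails.
Primer D (22 nt, A=8 T=6 G=4 C=4): length 22 ✓; 3' end TG has 1 G/C ✓; Tm = 64.9 + 41·(8 − 16.4)/22 = 49.2°C, outside 51.4–57.6°C ✗ — fails.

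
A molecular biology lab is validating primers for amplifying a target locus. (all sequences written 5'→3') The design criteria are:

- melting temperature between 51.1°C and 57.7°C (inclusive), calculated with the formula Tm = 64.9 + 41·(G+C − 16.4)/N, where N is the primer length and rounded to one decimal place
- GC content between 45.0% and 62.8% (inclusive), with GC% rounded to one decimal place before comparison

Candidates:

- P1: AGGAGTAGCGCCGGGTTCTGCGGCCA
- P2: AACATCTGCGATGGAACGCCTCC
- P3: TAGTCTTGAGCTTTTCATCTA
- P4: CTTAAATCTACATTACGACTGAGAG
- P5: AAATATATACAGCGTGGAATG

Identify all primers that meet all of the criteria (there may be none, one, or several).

None of the candidates satisfy all criteria.

P1 (26 nt, A=4 T=4 G=11 C=7): Tm = 64.9 + 41·(18 − 16.4)/26 = 67.4°C, outside 51.1–57.7°C ✗; GC 18/26 = 69.2%, outside 45.0–62.8% ✗ — fails.
P2 (23 nt, A=6 T=4 G=5 C=8): Tm = 64.9 + 41·(13 − 16.4)/23 = 58.8°C, outside 51.1–57.7°C ✗; GC 13/23 = 56.5% ✓ — fails.
P3 (21 nt, A=4 T=10 G=3 C=4): Tm = 64.9 + 41·(7 − 16.4)/21 = 46.5°C, outside 51.1–57.7°C ✗; GC 7/21 = 33.3%, outside 45.0–62.8% ✗ — fails.
P4 (25 nt, A=9 T=7 G=4 C=5): Tm = 64.9 + 41·(9 − 16.4)/25 = 52.8°C ✓; GC 9/25 = 36.0%, outside 45.0–62.8% ✗ — fails.
P5 (21 nt, A=9 T=5 G=5 C=2): Tm = 64.9 + 41·(7 − 16.4)/21 = 46.5°C, outside 51.1–57.7°C ✗; GC 7/21 = 33.3%, outside 45.0–62.8% ✗ — fails.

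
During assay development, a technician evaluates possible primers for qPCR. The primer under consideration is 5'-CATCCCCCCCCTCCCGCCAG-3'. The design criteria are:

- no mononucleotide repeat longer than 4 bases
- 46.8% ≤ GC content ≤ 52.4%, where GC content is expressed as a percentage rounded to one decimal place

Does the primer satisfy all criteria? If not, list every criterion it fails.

Fails: homopolymer run, GC content.

Base counts: A=2, T=2, G=2, C=14 (length 20).
homopolymer run: longest run = 8, exceeds 4 ✗
GC content: GC 16/20 = 80.0%, outside 46.8–52.4% ✗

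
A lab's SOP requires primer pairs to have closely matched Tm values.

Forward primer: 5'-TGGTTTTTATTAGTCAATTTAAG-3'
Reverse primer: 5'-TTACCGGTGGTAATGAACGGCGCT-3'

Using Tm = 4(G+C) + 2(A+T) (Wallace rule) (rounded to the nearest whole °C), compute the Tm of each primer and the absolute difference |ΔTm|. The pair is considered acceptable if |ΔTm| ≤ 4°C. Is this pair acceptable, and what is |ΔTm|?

|ΔTm| = 18°C; the pair is not acceptable.

Forward: A=6 T=12 G=4 C=1 → Tm = 2·18 + 4·5 = 56°C.
Reverse: A=5 T=6 G=8 C=5 → Tm = 2·11 + 4·13 = 74°C.
|ΔTm| = |56 − 74| = 18°C, > 4°C.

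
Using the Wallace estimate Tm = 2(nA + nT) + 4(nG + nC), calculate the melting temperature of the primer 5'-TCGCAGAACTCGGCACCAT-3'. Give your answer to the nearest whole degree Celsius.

60°C

Base counts: A=5, T=3, G=4, C=7 (length 19).
Tm = 2·(5+3) + 4·(4+7) = 2·8 + 4·11 = 16 + 44 = 60°C.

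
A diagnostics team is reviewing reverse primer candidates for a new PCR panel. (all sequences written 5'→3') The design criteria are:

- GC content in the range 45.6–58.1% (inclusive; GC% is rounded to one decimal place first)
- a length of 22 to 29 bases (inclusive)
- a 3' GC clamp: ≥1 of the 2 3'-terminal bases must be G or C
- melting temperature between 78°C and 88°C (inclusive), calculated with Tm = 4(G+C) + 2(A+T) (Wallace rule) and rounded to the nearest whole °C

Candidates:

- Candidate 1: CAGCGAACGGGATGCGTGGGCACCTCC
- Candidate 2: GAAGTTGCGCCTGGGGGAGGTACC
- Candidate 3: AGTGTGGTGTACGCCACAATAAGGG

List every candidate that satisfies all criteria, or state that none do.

None of the candidates satisfy all criteria.

Candidate 1 (27 nt, A=5 T=3 G=10 C=9): GC 19/27 = 70.4%, outside 45.6–58.1% ✗; length 27 ✓; 3' end CC has 2 G/C ✓; Tm = 2·8 + 4·19 = 92°C, outside 78–88°C ✗ — fails.
Candidate 2 (24 nt, A=4 T=4 G=11 C=5): GC 16/24 = 66.7%, outside 45.6–58.1% ✗; length 24 ✓; 3' end CC has 2 G/C ✓; Tm = 2·8 + 4·16 = 80°C ✓ — fails.
Candidate 3 (25 nt, A=7 T=5 G=9 C=4): GC 13/25 = 52.0% ✓; length 25 ✓; 3' end GG has 2 G/C ✓; Tm = 2·12 + 4·13 = 76°C, outside 78–88°C ✗ — fails.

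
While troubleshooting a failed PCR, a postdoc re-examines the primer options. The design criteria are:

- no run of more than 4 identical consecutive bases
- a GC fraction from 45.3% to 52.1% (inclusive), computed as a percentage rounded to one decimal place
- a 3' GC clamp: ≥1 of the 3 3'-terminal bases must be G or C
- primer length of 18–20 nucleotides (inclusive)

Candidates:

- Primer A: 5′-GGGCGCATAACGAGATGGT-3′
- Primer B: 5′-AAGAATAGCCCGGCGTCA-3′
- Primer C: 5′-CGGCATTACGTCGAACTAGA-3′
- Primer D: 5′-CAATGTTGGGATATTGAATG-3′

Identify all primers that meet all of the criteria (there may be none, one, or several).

Primer A (19 nt, A=5 T=3 G=8 C=3): longest run = 3 ✓; GC 11/19 = 57.9%, outside 45.3–52.1% ✗; 3' end GGT has 2 G/C ✓; length 19 ✓ — fails.
Primer B (18 nt, A=6 T=2 G=5 C=5): longest run = 3 ✓; GC 10/18 = 55.6%, outside 45.3–52.1% ✗; 3' end TCA has 1 G/C ✓; length 18 ✓ — fails.
Primer C (20 nt, A=6 T=4 G=5 C=5): longest run = 2 ✓; GC 10/20 = 50.0% ✓; 3' end AGA has 1 G/C ✓; length 20 ✓ — passes.
Primer D (20 nt, A=6 T=7 G=6 C=1): longest run = 3 ✓; GC 7/20 = 35.0%, outside 45.3–52.1% ✗; 3' end ATG has 1 G/C ✓; length 20 ✓ — fails.

Primer C only.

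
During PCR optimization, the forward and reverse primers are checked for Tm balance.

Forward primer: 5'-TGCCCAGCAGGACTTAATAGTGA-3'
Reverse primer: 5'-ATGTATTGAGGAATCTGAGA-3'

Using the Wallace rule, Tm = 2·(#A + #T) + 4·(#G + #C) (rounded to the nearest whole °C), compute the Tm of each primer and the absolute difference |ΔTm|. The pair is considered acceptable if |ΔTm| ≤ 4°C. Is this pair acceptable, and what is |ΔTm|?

Forward: A=7 T=5 G=6 C=5 → Tm = 2·12 + 4·11 = 68°C.
Reverse: A=7 T=6 G=6 C=1 → Tm = 2·13 + 4·7 = 54°C.
|ΔTm| = |68 − 54| = 14°C, > 4°C.

|ΔTm| = 14°C; the pair is not acceptable.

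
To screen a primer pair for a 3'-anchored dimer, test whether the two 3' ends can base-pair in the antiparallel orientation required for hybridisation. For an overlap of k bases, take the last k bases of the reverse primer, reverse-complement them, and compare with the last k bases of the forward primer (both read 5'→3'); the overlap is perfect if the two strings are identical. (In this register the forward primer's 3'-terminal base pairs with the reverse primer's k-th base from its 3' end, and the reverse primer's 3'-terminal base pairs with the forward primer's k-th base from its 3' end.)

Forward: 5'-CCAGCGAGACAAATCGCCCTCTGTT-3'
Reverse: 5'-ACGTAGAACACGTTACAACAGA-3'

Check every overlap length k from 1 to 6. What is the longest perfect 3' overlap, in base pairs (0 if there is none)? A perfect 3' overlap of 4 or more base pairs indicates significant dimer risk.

Last 6 bases (5'→3') — forward …TCTGTT, reverse …AACAGA.
Reverse complement of the reverse primer's last 6 bases: TCTGTT; its first k bases are the reverse complement of the reverse primer's last k bases, so a perfect k-base overlap needs the forward primer's last k bases to equal them.
Comparing (forward last k vs required): k=1: T vs T ✓; k=2: TT vs TC ✗; k=3: GTT vs TCT ✗; k=4: TGTT vs TCTG ✗; k=5: CTGTT vs TCTGT ✗; k=6: TCTGTT vs TCTGTT ✓.
Perfect overlaps at k = 1, 6; the largest is 6.

Longest perfect overlap: 6 complementary base pairs; significant dimer risk (threshold 4).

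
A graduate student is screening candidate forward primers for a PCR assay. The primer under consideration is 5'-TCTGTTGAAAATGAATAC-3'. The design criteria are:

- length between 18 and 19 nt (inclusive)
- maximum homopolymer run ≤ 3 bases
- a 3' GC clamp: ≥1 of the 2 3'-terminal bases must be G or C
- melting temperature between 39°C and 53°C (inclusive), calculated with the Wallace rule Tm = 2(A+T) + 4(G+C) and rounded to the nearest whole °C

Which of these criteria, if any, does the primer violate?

Fails: homopolymer run.

Base counts: A=7, T=6, G=3, C=2 (length 18).
length: length 18 ✓
homopolymer run: longest run = 4, exceeds 3 ✗
GC clamp: 3' end AC has 1 G/C ✓
Tm: Tm = 2·13 + 4·5 = 46°C ✓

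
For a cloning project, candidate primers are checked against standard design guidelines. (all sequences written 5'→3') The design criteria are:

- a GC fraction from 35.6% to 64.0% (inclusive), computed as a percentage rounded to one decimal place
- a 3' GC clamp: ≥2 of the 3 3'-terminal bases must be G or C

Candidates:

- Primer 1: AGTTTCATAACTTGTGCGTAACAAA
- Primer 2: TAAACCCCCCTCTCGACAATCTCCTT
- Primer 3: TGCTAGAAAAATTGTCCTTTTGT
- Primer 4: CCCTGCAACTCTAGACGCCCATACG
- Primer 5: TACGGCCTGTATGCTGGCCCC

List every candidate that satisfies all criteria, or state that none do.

Primer 4 only.

Primer 1 (25 nt, A=9 T=8 G=4 C=4): GC 8/25 = 32.0%, outside 35.6–64.0% ✗; 3' end AAA has 0 G/C, need ≥2 ✗ — fails.
Primer 2 (26 nt, A=6 T=7 G=1 C=12): GC 13/26 = 50.0% ✓; 3' end CTT has 1 G/C, need ≥2 ✗ — fails.
Primer 3 (23 nt, A=6 T=10 G=4 C=3): GC 7/23 = 30.4%, outside 35.6–64.0% ✗; 3' end TGT has 1 G/C, need ≥2 ✗ — fails.
Primer 4 (25 nt, A=6 T=4 G=4 C=11): GC 15/25 = 60.0% ✓; 3' end ACG has 2 G/C ✓ — passes.
Primer 5 (21 nt, A=2 T=5 G=6 C=8): GC 14/21 = 66.7%, outside 35.6–64.0% ✗; 3' end CCC has 3 G/C ✓ — fails.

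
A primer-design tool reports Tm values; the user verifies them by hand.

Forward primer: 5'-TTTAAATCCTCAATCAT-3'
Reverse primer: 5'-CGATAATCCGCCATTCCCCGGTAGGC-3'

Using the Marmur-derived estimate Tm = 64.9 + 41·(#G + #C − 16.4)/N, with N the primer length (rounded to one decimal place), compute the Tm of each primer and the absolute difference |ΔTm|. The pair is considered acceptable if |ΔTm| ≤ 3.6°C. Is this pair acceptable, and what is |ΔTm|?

Forward: G+C = 4, N = 17 → Tm = 64.9 + 41·(4 − 16.4)/17 = 35.0°C.
Reverse: G+C = 16, N = 26 → Tm = 64.9 + 41·(16 − 16.4)/26 = 64.3°C.
|ΔTm| = |35.0 − 64.3| = 29.3°C, > 3.6°C.

|ΔTm| = 29.3°C; the pair is not acceptable.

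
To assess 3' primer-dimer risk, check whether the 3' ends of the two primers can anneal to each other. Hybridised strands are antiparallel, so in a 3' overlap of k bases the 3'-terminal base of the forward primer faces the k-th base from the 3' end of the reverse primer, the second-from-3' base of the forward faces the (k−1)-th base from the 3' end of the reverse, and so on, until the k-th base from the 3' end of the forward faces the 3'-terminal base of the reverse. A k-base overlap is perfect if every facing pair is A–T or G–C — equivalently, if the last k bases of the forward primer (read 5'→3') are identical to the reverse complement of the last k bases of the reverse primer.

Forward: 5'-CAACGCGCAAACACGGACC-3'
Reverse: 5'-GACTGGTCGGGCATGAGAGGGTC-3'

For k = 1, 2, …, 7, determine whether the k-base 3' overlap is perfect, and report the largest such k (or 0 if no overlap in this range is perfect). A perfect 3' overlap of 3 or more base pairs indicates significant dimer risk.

Last 7 bases (5'→3') — forward …ACGGACC, reverse …GAGGGTC.
Reverse complement of the reverse primer's last 7 bases: GACCCTC; its first k bases are the reverse complement of the reverse primer's last k bases, so a perfect k-base overlap needs the forward primer's last k bases to equal them.
Comparing (forward last k vs required): k=1: C vs G ✗; k=2: CC vs GA ✗; k=3: ACC vs GAC ✗; k=4: GACC vs GACC ✓; k=5: GGACC vs GACCC ✗; k=6: CGGACC vs GACCCT ✗; k=7: ACGGACC vs GACCCTC ✗.
Only k = 4 is perfect, so the longest perfect 3' overlap is 4.

Longest perfect overlap: 4 complementary base pairs; significant dimer risk (threshold 3).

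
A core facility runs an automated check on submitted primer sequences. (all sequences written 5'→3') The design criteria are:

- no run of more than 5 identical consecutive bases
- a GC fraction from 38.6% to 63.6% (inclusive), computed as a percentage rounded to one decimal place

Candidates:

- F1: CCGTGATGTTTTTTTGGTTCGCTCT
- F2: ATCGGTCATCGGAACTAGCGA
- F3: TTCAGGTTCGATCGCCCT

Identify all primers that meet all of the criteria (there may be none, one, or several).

F1 (25 nt, A=1 T=13 G=6 C=5): longest run = 7, exceeds 5 ✗; GC 11/25 = 44.0% ✓ — fails.
F2 (21 nt, A=6 T=4 G=6 C=5): longest run = 2 ✓; GC 11/21 = 52.4% ✓ — passes.
F3 (18 nt, A=2 T=6 G=4 C=6): longest run = 3 ✓; GC 10/18 = 55.6% ✓ — passes.

F2 and F3.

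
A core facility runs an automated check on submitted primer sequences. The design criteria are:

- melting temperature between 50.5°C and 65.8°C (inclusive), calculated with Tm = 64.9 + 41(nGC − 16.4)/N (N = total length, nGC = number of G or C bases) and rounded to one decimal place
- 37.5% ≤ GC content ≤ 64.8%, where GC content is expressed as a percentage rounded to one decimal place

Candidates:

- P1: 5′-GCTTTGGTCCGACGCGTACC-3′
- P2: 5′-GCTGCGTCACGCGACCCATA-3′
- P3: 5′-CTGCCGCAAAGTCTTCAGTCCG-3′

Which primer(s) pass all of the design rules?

P3 only.

P1 (20 nt, A=2 T=5 G=6 C=7): Tm = 64.9 + 41·(13 − 16.4)/20 = 57.9°C ✓; GC 13/20 = 65.0%, outside 37.5–64.8% ✗ — fails.
P2 (20 nt, A=4 T=3 G=5 C=8): Tm = 64.9 + 41·(13 − 16.4)/20 = 57.9°C ✓; GC 13/20 = 65.0%, outside 37.5–64.8% ✗ — fails.
P3 (22 nt, A=4 T=5 G=5 C=8): Tm = 64.9 + 41·(13 − 16.4)/22 = 58.6°C ✓; GC 13/22 = 59.1% ✓ — passes.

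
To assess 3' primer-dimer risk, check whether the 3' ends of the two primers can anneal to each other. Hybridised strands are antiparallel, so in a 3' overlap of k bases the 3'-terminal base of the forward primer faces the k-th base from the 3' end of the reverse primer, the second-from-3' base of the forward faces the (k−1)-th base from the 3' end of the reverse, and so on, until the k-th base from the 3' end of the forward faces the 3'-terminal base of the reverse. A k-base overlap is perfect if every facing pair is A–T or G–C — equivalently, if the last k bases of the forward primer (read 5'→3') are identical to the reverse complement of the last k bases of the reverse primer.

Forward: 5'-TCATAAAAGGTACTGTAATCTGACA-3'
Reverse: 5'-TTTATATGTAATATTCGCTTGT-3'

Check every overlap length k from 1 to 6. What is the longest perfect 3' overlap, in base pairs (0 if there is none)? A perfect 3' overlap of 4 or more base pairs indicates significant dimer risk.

Last 6 bases (5'→3') — forward …CTGACA, reverse …GCTTGT.
Reverse complement of the reverse primer's last 6 bases: ACAAGC; its first k bases are the reverse complement of the reverse primer's last k bases, so a perfect k-base overlap needs the forward primer's last k bases to equal them.
Comparing (forward last k vs required): k=1: A vs A ✓; k=2: CA vs AC ✗; k=3: ACA vs ACA ✓; k=4: GACA vs ACAA ✗; k=5: TGACA vs ACAAG ✗; k=6: CTGACA vs ACAAGC ✗.
Perfect overlaps at k = 1, 3; the largest is 3.

Longest perfect overlap: 3 complementary base pairs; below the dimer-risk threshold (threshold 4).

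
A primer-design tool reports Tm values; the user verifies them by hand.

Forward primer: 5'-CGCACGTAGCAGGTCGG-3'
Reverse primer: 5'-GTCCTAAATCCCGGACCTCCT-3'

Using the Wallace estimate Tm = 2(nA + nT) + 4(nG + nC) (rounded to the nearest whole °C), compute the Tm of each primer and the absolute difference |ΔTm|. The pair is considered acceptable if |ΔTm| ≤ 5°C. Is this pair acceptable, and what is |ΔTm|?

Forward: A=3 T=2 G=7 C=5 → Tm = 2·5 + 4·12 = 58°C.
Reverse: A=4 T=5 G=3 C=9 → Tm = 2·9 + 4·12 = 66°C.
|ΔTm| = |58 − 66| = 8°C, > 5°C.

|ΔTm| = 8°C; the pair is not acceptable.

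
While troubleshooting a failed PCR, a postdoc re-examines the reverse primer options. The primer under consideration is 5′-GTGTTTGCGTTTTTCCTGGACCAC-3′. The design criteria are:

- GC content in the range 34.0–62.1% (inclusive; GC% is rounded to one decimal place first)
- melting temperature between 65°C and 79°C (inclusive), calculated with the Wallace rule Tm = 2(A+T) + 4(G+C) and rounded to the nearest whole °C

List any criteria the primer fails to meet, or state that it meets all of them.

Meets all criteria.

Base counts: A=2, T=10, G=6, C=6 (length 24).
GC content: GC 12/24 = 50.0% ✓
Tm: Tm = 2·12 + 4·12 = 72°C ✓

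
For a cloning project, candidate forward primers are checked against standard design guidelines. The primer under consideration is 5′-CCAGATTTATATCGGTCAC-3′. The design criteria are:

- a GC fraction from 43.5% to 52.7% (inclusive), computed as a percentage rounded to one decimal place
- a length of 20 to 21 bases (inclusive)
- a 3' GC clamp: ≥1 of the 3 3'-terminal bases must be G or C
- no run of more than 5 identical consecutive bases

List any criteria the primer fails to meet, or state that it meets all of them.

Base counts: A=5, T=6, G=3, C=5 (length 19).
GC content: GC 8/19 = 42.1%, outside 43.5–52.7% ✗
length: length 19, outside 20–21 ✗
GC clamp: 3' end CAC has 2 G/C ✓
homopolymer run: longest run = 3 ✓

Fails: GC content, length.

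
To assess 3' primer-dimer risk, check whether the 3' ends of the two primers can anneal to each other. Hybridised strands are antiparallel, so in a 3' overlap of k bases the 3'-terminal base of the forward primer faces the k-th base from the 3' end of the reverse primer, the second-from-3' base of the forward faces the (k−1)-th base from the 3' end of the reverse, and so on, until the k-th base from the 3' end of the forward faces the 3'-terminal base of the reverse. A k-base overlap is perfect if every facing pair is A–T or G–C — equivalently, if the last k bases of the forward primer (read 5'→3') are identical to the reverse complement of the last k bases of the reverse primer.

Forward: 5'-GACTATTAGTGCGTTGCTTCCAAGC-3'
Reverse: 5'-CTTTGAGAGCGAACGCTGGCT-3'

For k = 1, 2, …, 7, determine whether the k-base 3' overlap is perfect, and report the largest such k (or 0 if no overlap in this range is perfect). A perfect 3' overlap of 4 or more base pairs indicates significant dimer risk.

Longest perfect overlap: 3 complementary base pairs; below the dimer-risk threshold (threshold 4).

Last 7 bases (5'→3') — forward …TCCAAGC, reverse …GCTGGCT.
Reverse complement of the reverse primer's last 7 bases: AGCCAGC; its first k bases are the reverse complement of the reverse primer's last k bases, so a perfect k-base overlap needs the forward primer's last k bases to equal them.
Comparing (forward last k vs required): k=1: C vs A ✗; k=2: GC vs AG ✗; k=3: AGC vs AGC ✓; k=4: AAGC vs AGCC ✗; k=5: CAAGC vs AGCCA ✗; k=6: CCAAGC vs AGCCAG ✗; k=7: TCCAAGC vs AGCCAGC ✗.
Only k = 3 is perfect, so the longest perfect 3' overlap is 3.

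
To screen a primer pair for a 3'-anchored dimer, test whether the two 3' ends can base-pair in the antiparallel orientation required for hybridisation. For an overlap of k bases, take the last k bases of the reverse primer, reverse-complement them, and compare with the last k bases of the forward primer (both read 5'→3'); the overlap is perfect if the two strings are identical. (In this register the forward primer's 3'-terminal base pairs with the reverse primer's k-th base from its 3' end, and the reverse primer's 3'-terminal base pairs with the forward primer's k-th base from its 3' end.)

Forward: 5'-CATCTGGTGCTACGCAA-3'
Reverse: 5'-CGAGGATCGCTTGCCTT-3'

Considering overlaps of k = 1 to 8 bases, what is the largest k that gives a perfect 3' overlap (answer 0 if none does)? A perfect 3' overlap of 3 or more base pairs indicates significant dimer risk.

Last 8 bases (5'→3') — forward …CTACGCAA, reverse …CTTGCCTT.
Reverse complement of the reverse primer's last 8 bases: AAGGCAAG; its first k bases are the reverse complement of the reverse primer's last k bases, so a perfect k-base overlap needs the forward primer's last k bases to equal them.
Comparing (forward last k vs required): k=1: A vs A ✓; k=2: AA vs AA ✓; k=3: CAA vs AAG ✗; k=4: GCAA vs AAGG ✗; k=5: CGCAA vs AAGGC ✗; k=6: ACGCAA vs AAGGCA ✗; k=7: TACGCAA vs AAGGCAA ✗; k=8: CTACGCAA vs AAGGCAAG ✗.
Perfect overlaps at k = 1, 2; the largest is 2.

Longest perfect overlap: 2 complementary base pairs; below the dimer-risk threshold (threshold 3).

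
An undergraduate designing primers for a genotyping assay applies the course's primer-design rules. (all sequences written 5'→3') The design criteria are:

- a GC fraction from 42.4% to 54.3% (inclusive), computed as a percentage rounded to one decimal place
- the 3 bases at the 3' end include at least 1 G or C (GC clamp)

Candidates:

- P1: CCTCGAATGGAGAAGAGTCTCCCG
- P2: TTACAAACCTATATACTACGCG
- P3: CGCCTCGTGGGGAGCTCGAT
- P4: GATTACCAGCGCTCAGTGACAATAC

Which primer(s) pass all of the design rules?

P4 only.

P1 (24 nt, A=6 T=4 G=7 C=7): GC 14/24 = 58.3%, outside 42.4–54.3% ✗; 3' end CCG has 3 G/C ✓ — fails.
P2 (22 nt, A=8 T=6 G=2 C=6): GC 8/22 = 36.4%, outside 42.4–54.3% ✗; 3' end GCG has 3 G/C ✓ — fails.
P3 (20 nt, A=2 T=4 G=8 C=6): GC 14/20 = 70.0%, outside 42.4–54.3% ✗; 3' end GAT has 1 G/C ✓ — fails.
P4 (25 nt, A=8 T=5 G=5 C=7): GC 12/25 = 48.0% ✓; 3' end TAC has 1 G/C ✓ — passes.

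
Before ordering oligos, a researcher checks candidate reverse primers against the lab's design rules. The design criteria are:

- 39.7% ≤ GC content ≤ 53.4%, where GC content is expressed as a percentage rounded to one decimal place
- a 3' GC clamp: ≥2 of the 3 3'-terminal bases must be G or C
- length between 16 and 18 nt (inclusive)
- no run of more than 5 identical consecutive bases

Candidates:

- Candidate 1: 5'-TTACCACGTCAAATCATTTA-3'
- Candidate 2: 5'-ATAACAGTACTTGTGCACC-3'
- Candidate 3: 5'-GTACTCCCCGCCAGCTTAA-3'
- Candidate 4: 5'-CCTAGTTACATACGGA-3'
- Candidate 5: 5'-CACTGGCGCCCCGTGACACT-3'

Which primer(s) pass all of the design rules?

Candidate 4 only.

Candidate 1 (20 nt, A=7 T=7 G=1 C=5): GC 6/20 = 30.0%, outside 39.7–53.4% ✗; 3' end TTA has 0 G/C, need ≥2 ✗; length 20, outside 16–18 ✗; longest run = 3 ✓ — fails.
Candidate 2 (19 nt, A=6 T=5 G=3 C=5): GC 8/19 = 42.1% ✓; 3' end ACC has 2 G/C ✓; length 19, outside 16–18 ✗; longest run = 2 ✓ — fails.
Candidate 3 (19 nt, A=4 T=4 G=3 C=8): GC 11/19 = 57.9%, outside 39.7–53.4% ✗; 3' end TAA has 0 G/C, need ≥2 ✗; length 19, outside 16–18 ✗; longest run = 4 ✓ — fails.
Candidate 4 (16 nt, A=5 T=4 G=3 C=4): GC 7/16 = 43.8% ✓; 3' end GGA has 2 G/C ✓; length 16 ✓; longest run = 2 ✓ — passes.
Candidate 5 (20 nt, A=3 T=3 G=5 C=9): GC 14/20 = 70.0%, outside 39.7–53.4% ✗; 3' end ACT has 1 G/C, need ≥2 ✗; length 20, outside 16–18 ✗; longest run = 4 ✓ — fails.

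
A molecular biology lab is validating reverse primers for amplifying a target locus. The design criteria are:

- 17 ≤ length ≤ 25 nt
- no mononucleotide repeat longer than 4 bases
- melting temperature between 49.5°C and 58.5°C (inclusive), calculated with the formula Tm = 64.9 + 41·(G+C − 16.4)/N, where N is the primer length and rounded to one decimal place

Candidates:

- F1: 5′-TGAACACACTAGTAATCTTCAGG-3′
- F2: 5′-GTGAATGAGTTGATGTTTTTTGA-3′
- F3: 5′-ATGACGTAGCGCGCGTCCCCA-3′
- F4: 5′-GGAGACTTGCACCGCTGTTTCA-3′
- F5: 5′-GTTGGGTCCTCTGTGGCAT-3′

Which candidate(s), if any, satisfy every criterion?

F1 (23 nt, A=8 T=6 G=4 C=5): length 23 ✓; longest run = 2 ✓; Tm = 64.9 + 41·(9 − 16.4)/23 = 51.7°C ✓ — passes.
F2 (23 nt, A=5 T=11 G=7 C=0): length 23 ✓; longest run = 6, exceeds 4 ✗; Tm = 64.9 + 41·(7 − 16.4)/23 = 48.1°C, outside 49.5–58.5°C ✗ — fails.
F3 (21 nt, A=4 T=3 G=6 C=8): length 21 ✓; longest run = 4 ✓; Tm = 64.9 + 41·(14 − 16.4)/21 = 60.2°C, outside 49.5–58.5°C ✗ — fails.
F4 (22 nt, A=4 T=6 G=6 C=6): length 22 ✓; longest run = 3 ✓; Tm = 64.9 + 41·(12 − 16.4)/22 = 56.7°C ✓ — passes.
F5 (19 nt, A=1 T=7 G=7 C=4): length 19 ✓; longest run = 3 ✓; Tm = 64.9 + 41·(11 − 16.4)/19 = 53.2°C ✓ — passes.

F1, F4 and F5.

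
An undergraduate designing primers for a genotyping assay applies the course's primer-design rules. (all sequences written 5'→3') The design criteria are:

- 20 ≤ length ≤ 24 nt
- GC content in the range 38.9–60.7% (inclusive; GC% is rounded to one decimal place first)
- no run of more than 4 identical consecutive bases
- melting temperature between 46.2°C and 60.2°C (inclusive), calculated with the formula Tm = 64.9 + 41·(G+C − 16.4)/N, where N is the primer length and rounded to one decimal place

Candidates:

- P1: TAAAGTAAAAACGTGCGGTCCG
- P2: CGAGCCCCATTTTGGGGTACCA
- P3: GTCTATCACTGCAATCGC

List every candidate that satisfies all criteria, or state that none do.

P1 (22 nt, A=8 T=4 G=6 C=4): length 22 ✓; GC 10/22 = 45.5% ✓; longest run = 5, exceeds 4 ✗; Tm = 64.9 + 41·(10 − 16.4)/22 = 53.0°C ✓ — fails.
P2 (22 nt, A=4 T=5 G=6 C=7): length 22 ✓; GC 13/22 = 59.1% ✓; longest run = 4 ✓; Tm = 64.9 + 41·(13 − 16.4)/22 = 58.6°C ✓ — passes.
P3 (18 nt, A=4 T=5 G=3 C=6): length 18, outside 20–24 ✗; GC 9/18 = 50.0% ✓; longest run = 2 ✓; Tm = 64.9 + 41·(9 − 16.4)/18 = 48.0°C ✓ — fails.

P2 only.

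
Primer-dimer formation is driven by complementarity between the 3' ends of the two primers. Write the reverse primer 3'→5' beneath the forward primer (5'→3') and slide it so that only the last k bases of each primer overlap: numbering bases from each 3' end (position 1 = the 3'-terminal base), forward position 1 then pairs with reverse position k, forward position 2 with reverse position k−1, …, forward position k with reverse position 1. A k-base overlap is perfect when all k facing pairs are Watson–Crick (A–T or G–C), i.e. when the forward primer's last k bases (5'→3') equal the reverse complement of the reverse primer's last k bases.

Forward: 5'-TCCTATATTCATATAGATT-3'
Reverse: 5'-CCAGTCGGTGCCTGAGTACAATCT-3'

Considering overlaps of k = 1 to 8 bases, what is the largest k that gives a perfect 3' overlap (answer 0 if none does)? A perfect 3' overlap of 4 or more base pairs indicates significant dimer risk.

Longest perfect overlap: 5 complementary base pairs; significant dimer risk (threshold 4).

Last 8 bases (5'→3') — forward …TATAGATT, reverse …TACAATCT.
Reverse complement of the reverse primer's last 8 bases: AGATTGTA; its first k bases are the reverse complement of the reverse primer's last k bases, so a perfect k-base overlap needs the forward primer's last k bases to equal them.
Comparing (forward last k vs required): k=1: T vs A ✗; k=2: TT vs AG ✗; k=3: ATT vs AGA ✗; k=4: GATT vs AGAT ✗; k=5: AGATT vs AGATT ✓; k=6: TAGATT vs AGATTG ✗; k=7: ATAGATT vs AGATTGT ✗; k=8: TATAGATT vs AGATTGTA ✗.
Only k = 5 is perfect, so the longest perfect 3' overlap is 5.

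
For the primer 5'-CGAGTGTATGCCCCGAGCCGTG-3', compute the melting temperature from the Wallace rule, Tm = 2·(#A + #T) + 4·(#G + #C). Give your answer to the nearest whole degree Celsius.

74°C

Base counts: A=3, T=4, G=8, C=7 (length 22).
Tm = 2·(3+4) + 4·(8+7) = 2·7 + 4·15 = 14 + 60 = 74°C.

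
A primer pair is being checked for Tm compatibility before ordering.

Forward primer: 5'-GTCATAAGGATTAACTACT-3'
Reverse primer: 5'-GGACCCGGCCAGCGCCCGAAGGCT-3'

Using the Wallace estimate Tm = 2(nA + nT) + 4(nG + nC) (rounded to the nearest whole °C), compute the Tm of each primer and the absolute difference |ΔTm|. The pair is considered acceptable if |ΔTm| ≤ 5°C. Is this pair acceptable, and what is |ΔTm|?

|ΔTm| = 36°C; the pair is not acceptable.

Forward: A=7 T=6 G=3 C=3 → Tm = 2·13 + 4·6 = 50°C.
Reverse: A=4 T=1 G=9 C=10 → Tm = 2·5 + 4·19 = 86°C.
|ΔTm| = |50 − 86| = 36°C, > 5°C.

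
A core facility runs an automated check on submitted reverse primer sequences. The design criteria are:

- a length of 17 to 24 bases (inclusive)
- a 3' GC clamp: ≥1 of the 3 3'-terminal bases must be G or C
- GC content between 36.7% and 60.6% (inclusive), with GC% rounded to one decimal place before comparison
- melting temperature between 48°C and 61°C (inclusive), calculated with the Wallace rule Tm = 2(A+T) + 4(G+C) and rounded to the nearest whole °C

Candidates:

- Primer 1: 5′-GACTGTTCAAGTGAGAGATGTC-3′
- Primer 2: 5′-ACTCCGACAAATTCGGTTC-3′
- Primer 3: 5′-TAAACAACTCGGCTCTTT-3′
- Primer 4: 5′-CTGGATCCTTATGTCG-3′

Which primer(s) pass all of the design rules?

Primer 2 only.

Primer 1 (22 nt, A=6 T=6 G=7 C=3): length 22 ✓; 3' end GTC has 2 G/C ✓; GC 10/22 = 45.5% ✓; Tm = 2·12 + 4·10 = 64°C, outside 48–61°C ✗ — fails.
Primer 2 (19 nt, A=5 T=5 G=3 C=6): length 19 ✓; 3' end TTC has 1 G/C ✓; GC 9/19 = 47.4% ✓; Tm = 2·10 + 4·9 = 56°C ✓ — passes.
Primer 3 (18 nt, A=5 T=6 G=2 C=5): length 18 ✓; 3' end TTT has 0 G/C, need ≥1 ✗; GC 7/18 = 38.9% ✓; Tm = 2·11 + 4·7 = 50°C ✓ — fails.
Primer 4 (16 nt, A=2 T=6 G=4 C=4): length 16, outside 17–24 ✗; 3' end TCG has 2 G/C ✓; GC 8/16 = 50.0% ✓; Tm = 2·8 + 4·8 = 48°C ✓ — fails.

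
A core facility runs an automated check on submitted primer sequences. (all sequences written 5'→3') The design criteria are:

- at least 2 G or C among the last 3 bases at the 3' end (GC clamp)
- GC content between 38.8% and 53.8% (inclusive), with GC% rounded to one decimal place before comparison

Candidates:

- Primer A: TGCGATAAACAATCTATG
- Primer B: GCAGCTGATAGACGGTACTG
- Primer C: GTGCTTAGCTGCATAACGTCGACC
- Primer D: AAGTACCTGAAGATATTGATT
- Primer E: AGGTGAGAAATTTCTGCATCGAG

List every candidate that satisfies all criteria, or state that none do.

Primer E only.

Primer A (18 nt, A=7 T=5 G=3 C=3): 3' end ATG has 1 G/C, need ≥2 ✗; GC 6/18 = 33.3%, outside 38.8–53.8% ✗ — fails.
Primer B (20 nt, A=5 T=4 G=7 C=4): 3' end CTG has 2 G/C ✓; GC 11/20 = 55.0%, outside 38.8–53.8% ✗ — fails.
Primer C (24 nt, A=5 T=6 G=6 C=7): 3' end ACC has 2 G/C ✓; GC 13/24 = 54.2%, outside 38.8–53.8% ✗ — fails.
Primer D (21 nt, A=8 T=7 G=4 C=2): 3' end ATT has 0 G/C, need ≥2 ✗; GC 6/21 = 28.6%, outside 38.8–53.8% ✗ — fails.
Primer E (23 nt, A=7 T=6 G=7 C=3): 3' end GAG has 2 G/C ✓; GC 10/23 = 43.5% ✓ — passes.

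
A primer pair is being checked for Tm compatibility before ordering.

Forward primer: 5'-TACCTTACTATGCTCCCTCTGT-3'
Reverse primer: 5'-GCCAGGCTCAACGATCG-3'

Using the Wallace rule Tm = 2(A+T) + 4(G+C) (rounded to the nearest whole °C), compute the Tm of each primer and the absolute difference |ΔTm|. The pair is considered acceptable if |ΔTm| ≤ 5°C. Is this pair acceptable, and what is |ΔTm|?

|ΔTm| = 8°C; the pair is not acceptable.

Forward: A=3 T=9 G=2 C=8 → Tm = 2·12 + 4·10 = 64°C.
Reverse: A=4 T=2 G=5 C=6 → Tm = 2·6 + 4·11 = 56°C.
|ΔTm| = |64 − 56| = 8°C, > 5°C.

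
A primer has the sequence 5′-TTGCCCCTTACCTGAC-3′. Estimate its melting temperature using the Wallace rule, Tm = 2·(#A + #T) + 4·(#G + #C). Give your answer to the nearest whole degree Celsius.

Base counts: A=2, T=5, G=2, C=7 (length 16).
Tm = 2·(2+5) + 4·(2+7) = 2·7 + 4·9 = 14 + 36 = 50°C.

50°C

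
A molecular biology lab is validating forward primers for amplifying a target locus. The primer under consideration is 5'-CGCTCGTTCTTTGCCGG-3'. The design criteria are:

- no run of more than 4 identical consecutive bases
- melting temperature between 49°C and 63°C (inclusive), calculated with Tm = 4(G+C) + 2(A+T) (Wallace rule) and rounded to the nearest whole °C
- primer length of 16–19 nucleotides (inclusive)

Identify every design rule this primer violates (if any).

Base counts: A=0, T=6, G=5, C=6 (length 17).
homopolymer run: longest run = 3 ✓
Tm: Tm = 2·6 + 4·11 = 56°C ✓
length: length 17 ✓

Meets all criteria.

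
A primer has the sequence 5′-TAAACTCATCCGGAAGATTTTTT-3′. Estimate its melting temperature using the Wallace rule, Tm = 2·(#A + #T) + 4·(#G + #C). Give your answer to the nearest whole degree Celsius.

Base counts: A=7, T=9, G=3, C=4 (length 23).
Tm = 2·(7+9) + 4·(3+4) = 2·16 + 4·7 = 32 + 28 = 60°C.

60°C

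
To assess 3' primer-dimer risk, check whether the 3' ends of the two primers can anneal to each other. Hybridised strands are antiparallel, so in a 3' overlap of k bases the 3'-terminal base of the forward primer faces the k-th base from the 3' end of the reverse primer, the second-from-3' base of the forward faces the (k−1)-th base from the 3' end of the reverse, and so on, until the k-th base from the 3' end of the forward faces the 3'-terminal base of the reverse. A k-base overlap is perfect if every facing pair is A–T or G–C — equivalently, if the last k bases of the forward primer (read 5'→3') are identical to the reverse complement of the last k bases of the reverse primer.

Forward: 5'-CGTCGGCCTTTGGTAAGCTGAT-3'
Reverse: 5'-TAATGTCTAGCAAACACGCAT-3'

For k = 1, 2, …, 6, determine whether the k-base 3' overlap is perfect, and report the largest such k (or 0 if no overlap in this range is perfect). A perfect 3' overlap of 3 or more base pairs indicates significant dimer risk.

Longest perfect overlap: 2 complementary base pairs; below the dimer-risk threshold (threshold 3).

Last 6 bases (5'→3') — forward …GCTGAT, reverse …ACGCAT.
Reverse complement of the reverse primer's last 6 bases: ATGCGT; its first k bases are the reverse complement of the reverse primer's last k bases, so a perfect k-base overlap needs the forward primer's last k bases to equal them.
Comparing (forward last k vs required): k=1: T vs A ✗; k=2: AT vs AT ✓; k=3: GAT vs ATG ✗; k=4: TGAT vs ATGC ✗; k=5: CTGAT vs ATGCG ✗; k=6: GCTGAT vs ATGCGT ✗.
Only k = 2 is perfect, so the longest perfect 3' overlap is 2.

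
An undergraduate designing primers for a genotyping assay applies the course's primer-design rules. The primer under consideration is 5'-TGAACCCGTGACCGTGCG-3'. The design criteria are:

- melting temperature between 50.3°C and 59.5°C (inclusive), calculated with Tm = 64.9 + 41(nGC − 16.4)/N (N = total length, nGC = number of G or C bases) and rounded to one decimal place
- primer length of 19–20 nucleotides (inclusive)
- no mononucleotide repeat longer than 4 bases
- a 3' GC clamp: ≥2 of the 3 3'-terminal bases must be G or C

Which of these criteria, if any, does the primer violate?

Fails: length.

Base counts: A=3, T=3, G=6, C=6 (length 18).
Tm: Tm = 64.9 + 41·(12 − 16.4)/18 = 54.9°C ✓
length: length 18, outside 19–20 ✗
homopolymer run: longest run = 3 ✓
GC clamp: 3' end GCG has 3 G/C ✓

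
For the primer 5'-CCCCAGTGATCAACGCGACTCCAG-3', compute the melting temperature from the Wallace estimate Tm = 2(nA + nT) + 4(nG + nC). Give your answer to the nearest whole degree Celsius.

Base counts: A=6, T=3, G=5, C=10 (length 24).
Tm = 2·(6+3) + 4·(5+10) = 2·9 + 4·15 = 18 + 60 = 78°C.

78°C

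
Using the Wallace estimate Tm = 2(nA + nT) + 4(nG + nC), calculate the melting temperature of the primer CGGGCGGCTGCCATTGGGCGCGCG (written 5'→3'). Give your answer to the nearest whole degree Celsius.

88°C

Base counts: A=1, T=3, G=12, C=8 (length 24).
Tm = 2·(1+3) + 4·(12+8) = 2·4 + 4·20 = 8 + 80 = 88°C.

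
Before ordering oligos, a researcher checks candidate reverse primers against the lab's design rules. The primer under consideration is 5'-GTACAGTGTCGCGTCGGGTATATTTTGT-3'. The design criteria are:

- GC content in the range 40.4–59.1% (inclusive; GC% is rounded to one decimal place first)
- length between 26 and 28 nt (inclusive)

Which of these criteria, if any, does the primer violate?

Meets all criteria.

Base counts: A=4, T=11, G=9, C=4 (length 28).
GC content: GC 13/28 = 46.4% ✓
length: length 28 ✓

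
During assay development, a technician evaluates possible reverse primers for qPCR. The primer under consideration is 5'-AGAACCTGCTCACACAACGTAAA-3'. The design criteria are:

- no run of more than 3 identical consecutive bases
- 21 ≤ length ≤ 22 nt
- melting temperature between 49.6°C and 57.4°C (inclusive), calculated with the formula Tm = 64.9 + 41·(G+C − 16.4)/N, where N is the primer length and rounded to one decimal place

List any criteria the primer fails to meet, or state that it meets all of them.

Fails: length.

Base counts: A=10, T=3, G=3, C=7 (length 23).
homopolymer run: longest run = 3 ✓
length: length 23, outside 21–22 ✗
Tm: Tm = 64.9 + 41·(10 − 16.4)/23 = 53.5°C ✓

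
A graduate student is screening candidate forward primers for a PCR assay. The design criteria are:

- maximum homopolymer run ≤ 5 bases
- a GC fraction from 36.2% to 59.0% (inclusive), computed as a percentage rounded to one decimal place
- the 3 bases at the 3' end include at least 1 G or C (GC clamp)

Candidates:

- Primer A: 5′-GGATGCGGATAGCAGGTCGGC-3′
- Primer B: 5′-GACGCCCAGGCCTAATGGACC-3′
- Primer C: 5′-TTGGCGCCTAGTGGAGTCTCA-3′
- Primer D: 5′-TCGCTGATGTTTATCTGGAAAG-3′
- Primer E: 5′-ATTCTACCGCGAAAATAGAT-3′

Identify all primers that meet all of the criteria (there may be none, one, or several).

Primer C and Primer D.

Primer A (21 nt, A=4 T=3 G=10 C=4): longest run = 2 ✓; GC 14/21 = 66.7%, outside 36.2–59.0% ✗; 3' end GGC has 3 G/C ✓ — fails.
Primer B (21 nt, A=5 T=2 G=6 C=8): longest run = 3 ✓; GC 14/21 = 66.7%, outside 36.2–59.0% ✗; 3' end ACC has 2 G/C ✓ — fails.
Primer C (21 nt, A=3 T=6 G=7 C=5): longest run = 2 ✓; GC 12/21 = 57.1% ✓; 3' end TCA has 1 G/C ✓ — passes.
Primer D (22 nt, A=5 T=8 G=6 C=3): longest run = 3 ✓; GC 9/22 = 40.9% ✓; 3' end AAG has 1 G/C ✓ — passes.
Primer E (20 nt, A=8 T=5 G=3 C=4): longest run = 4 ✓; GC 7/20 = 35.0%, outside 36.2–59.0% ✗; 3' end GAT has 1 G/C ✓ — fails.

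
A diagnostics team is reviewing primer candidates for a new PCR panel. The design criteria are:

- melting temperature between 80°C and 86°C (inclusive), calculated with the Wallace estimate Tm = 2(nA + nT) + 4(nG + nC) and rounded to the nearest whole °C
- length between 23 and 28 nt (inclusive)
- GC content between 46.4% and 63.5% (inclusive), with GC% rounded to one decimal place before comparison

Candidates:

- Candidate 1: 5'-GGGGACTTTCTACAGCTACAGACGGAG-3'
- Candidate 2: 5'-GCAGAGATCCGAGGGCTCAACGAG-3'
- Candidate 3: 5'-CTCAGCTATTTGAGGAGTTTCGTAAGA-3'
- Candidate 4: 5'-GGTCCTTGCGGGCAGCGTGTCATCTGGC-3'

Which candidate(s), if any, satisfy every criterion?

Candidate 1 (27 nt, A=7 T=5 G=9 C=6): Tm = 2·12 + 4·15 = 84°C ✓; length 27 ✓; GC 15/27 = 55.6% ✓ — passes.
Candidate 2 (24 nt, A=7 T=2 G=9 C=6): Tm = 2·9 + 4·15 = 78°C, outside 80–86°C ✗; length 24 ✓; GC 15/24 = 62.5% ✓ — fails.
Candidate 3 (27 nt, A=7 T=9 G=7 C=4): Tm = 2·16 + 4·11 = 76°C, outside 80–86°C ✗; length 27 ✓; GC 11/27 = 40.7%, outside 46.4–63.5% ✗ — fails.
Candidate 4 (28 nt, A=2 T=7 G=11 C=8): Tm = 2·9 + 4·19 = 94°C, outside 80–86°C ✗; length 28 ✓; GC 19/28 = 67.9%, outside 46.4–63.5% ✗ — fails.

Candidate 1 only.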